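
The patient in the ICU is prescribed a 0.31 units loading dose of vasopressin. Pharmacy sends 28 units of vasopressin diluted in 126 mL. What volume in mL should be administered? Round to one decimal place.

Concentration = 28 units ÷ 126 mL = 0.2222222 units/mL
Volume = 0.31 units ÷ 0.2222222 units/mL = 1.395 mL

1.4 mL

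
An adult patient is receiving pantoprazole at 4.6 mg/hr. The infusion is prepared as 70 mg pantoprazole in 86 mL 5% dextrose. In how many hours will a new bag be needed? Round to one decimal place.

15.2 hours

Concentration = 70 mg ÷ 86 mL = 0.8139535 mg/mL
Rate = 4.6 mg/hr ÷ 0.8139535 mg/mL = 5.651429 mL/hr
Duration = 86 mL ÷ 5.651429 mL/hr = 15.21739 hr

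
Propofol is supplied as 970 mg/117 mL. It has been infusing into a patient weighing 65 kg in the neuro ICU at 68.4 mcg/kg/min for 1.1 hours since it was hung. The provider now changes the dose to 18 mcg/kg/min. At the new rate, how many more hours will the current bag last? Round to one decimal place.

Initial rate:
Dose = 68.4 mcg/kg/min × 65 kg = 4446 mcg/min
4446 mcg/min × 60 min/hr = 266760 mcg/hr
Concentration = 970 mg ÷ 117 mL = 8.290598 mg/mL = 8290.598 mcg/mL
Rate = 266760 mcg/hr ÷ 8290.598 mcg/mL = 32.17621 mL/hr
Volume infused so far = 32.17621 mL/hr × 1.1 hr = 35.39383 mL
Volume remaining = 117 − 35.39383 = 81.60617 mL
New rate:
Dose = 18 mcg/kg/min × 65 kg = 1170 mcg/min
1170 mcg/min × 60 min/hr = 70200 mcg/hr
Rate = 70200 mcg/hr ÷ 8290.598 mcg/mL = 8.467423 mL/hr
Time remaining = 81.60617 mL ÷ 8.467423 mL/hr = 9.637664 hr

9.6 hours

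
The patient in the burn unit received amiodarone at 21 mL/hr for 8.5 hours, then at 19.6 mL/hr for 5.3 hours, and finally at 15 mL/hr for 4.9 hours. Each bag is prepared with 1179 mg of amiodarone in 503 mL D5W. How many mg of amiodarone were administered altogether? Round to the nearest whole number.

834 mg

Concentration = 1179 mg ÷ 503 mL = 2.343936 mg/mL
Stage 1: 21 mL/hr × 8.5 hr = 178.5 mL → 178.5 mL × 2.343936 mg/mL = 418.3926 mg
Stage 2: 19.6 mL/hr × 5.3 hr = 103.88 mL → 103.88 mL × 2.343936 mg/mL = 243.4881 mg
Stage 3: 15 mL/hr × 4.9 hr = 73.5 mL → 73.5 mL × 2.343936 mg/mL = 172.2793 mg
Total = 418.3926 + 243.4881 + 172.2793 = 834.1601 mg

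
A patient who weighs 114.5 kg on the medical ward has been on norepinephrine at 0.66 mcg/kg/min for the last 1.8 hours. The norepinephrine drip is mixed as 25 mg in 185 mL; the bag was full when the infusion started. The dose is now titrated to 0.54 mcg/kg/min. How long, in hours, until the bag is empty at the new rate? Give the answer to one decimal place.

4.5 hours

Initial rate:
Dose = 0.66 mcg/kg/min × 114.5 kg = 75.57 mcg/min
75.57 mcg/min × 60 min/hr = 4534.2 mcg/hr
Concentration = 25 mg ÷ 185 mL = 0.1351351 mg/mL = 135.1351 mcg/mL
Rate = 4534.2 mcg/hr ÷ 135.1351 mcg/mL = 33.55308 mL/hr
Volume infused so far = 33.55308 mL/hr × 1.8 hr = 60.39554 mL
Volume remaining = 185 − 60.39554 = 124.6045 mL
New rate:
Dose = 0.54 mcg/kg/min × 114.5 kg = 61.83 mcg/min
61.83 mcg/min × 60 min/hr = 3709.8 mcg/hr
Rate = 3709.8 mcg/hr ÷ 135.1351 mcg/mL = 27.45252 mL/hr
Time remaining = 124.6045 mL ÷ 27.45252 mL/hr = 4.538908 hr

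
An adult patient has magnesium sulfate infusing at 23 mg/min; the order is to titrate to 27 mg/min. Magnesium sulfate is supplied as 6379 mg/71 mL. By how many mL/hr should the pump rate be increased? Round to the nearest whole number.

At the current dose:
23 mg/min × 60 min/hr = 1380 mg/hr
Concentration = 6379 mg ÷ 71 mL = 89.84507 mg/mL
Rate = 1380 mg/hr ÷ 89.84507 mg/mL = 15.35977 mL/hr
At the new dose:
27 mg/min × 60 min/hr = 1620 mg/hr
Rate = 1620 mg/hr ÷ 89.84507 mg/mL = 18.03104 mL/hr
Change = 18.03104 − 15.35977 = 2.671265 mL/hr → 2.671265 mL/hr increase

3 mL/hr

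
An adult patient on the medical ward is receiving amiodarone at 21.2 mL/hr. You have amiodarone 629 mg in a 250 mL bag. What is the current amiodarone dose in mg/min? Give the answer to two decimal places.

Concentration = 629 mg ÷ 250 mL = 2.516 mg/mL
Drug rate = 21.2 mL/hr × 2.516 mg/mL = 53.3392 mg/hr
53.3392 mg/hr ÷ 60 min/hr = 0.8889867 mg/min

0.89 mg/min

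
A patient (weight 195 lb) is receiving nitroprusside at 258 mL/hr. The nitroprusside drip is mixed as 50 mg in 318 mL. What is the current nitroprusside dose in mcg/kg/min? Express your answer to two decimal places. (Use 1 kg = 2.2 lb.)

7.63 mcg/kg/min

Weight = 195 lb ÷ 2.2 lb/kg = 88.63636 kg
Concentration = 50 mg ÷ 318 mL = 0.1572327 mg/mL = 157.2327 mcg/mL
Drug rate = 258 mL/hr × 157.2327 mcg/mL = 40566.04 mcg/hr
40566.04 mcg/hr ÷ 60 min/hr = 676.1006 mcg/min
676.1006 mcg/min ÷ 88.63636 kg = 7.627802 mcg/kg/min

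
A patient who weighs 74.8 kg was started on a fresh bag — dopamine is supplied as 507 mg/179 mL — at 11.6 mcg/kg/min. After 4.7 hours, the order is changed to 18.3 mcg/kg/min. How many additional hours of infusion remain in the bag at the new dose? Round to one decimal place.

Initial rate:
Dose = 11.6 mcg/kg/min × 74.8 kg = 867.68 mcg/min
867.68 mcg/min × 60 min/hr = 52060.8 mcg/hr
Concentration = 507 mg ÷ 179 mL = 2.832402 mg/mL = 2832.402 mcg/mL
Rate = 52060.8 mcg/hr ÷ 2832.402 mcg/mL = 18.38044 mL/hr
Volume infused so far = 18.38044 mL/hr × 4.7 hr = 86.38807 mL
Volume remaining = 179 − 86.38807 = 92.61193 mL
New rate:
Dose = 18.3 mcg/kg/min × 74.8 kg = 1368.84 mcg/min
1368.84 mcg/min × 60 min/hr = 82130.4 mcg/hr
Rate = 82130.4 mcg/hr ÷ 2832.402 mcg/mL = 28.99673 mL/hr
Time remaining = 92.61193 mL ÷ 28.99673 mL/hr = 3.193875 hr

3.2 hours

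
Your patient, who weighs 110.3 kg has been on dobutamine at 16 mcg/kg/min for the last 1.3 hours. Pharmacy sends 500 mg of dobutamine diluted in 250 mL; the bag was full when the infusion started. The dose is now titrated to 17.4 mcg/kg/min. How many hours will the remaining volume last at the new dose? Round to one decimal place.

Initial rate:
Dose = 16 mcg/kg/min × 110.3 kg = 1764.8 mcg/min
1764.8 mcg/min × 60 min/hr = 105888 mcg/hr
Concentration = 500 mg ÷ 250 mL = 2 mg/mL = 2000 mcg/mL
Rate = 105888 mcg/hr ÷ 2000 mcg/mL = 52.944 mL/hr
Volume infused so far = 52.944 mL/hr × 1.3 hr = 68.8272 mL
Volume remaining = 250 − 68.8272 = 181.1728 mL
New rate:
Dose = 17.4 mcg/kg/min × 110.3 kg = 1919.22 mcg/min
1919.22 mcg/min × 60 min/hr = 115153.2 mcg/hr
Rate = 115153.2 mcg/hr ÷ 2000 mcg/mL = 57.5766 mL/hr
Time remaining = 181.1728 mL ÷ 57.5766 mL/hr = 3.146639 hr

3.1 hours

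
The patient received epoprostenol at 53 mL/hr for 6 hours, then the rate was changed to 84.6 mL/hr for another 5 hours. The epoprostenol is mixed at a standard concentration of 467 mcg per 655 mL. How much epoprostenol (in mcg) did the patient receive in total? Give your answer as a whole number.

528 mcg

Concentration = 467 mcg ÷ 655 mL = 0.7129771 mcg/mL
Stage 1: 53 mL/hr × 6 hr = 318 mL → 318 mL × 0.7129771 mcg/mL = 226.7267 mcg
Stage 2: 84.6 mL/hr × 5 hr = 423 mL → 423 mL × 0.7129771 mcg/mL = 301.5893 mcg
Total = 226.7267 + 301.5893 = 528.316 mcg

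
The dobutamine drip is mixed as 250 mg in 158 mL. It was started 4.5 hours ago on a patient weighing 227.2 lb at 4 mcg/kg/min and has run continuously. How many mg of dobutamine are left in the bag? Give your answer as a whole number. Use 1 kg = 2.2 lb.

138 mg

Weight = 227.2 lb ÷ 2.2 lb/kg = 103.2727 kg
Dose = 4 mcg/kg/min × 103.2727 kg = 413.0909 mcg/min
413.0909 mcg/min × 60 min/hr = 24785.45 mcg/hr
Concentration = 250 mg ÷ 158 mL = 1.582278 mg/mL = 1582.278 mcg/mL
Rate = 24785.45 mcg/hr ÷ 1582.278 mcg/mL = 15.66441 mL/hr
Volume infused = 15.66441 mL/hr × 4.5 hr = 70.48983 mL
Volume remaining = 158 − 70.48983 = 87.51017 mL
Drug remaining = 87.51017 mL × 1582.278 mcg/mL = 138465.5 mcg = 138.4655 mg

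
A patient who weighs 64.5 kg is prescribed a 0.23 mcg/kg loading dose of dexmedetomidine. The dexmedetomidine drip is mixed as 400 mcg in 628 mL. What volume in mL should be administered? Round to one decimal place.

23.3 mL

Dose = 0.23 mcg/kg × 64.5 kg = 14.835 mcg
Concentration = 400 mcg ÷ 628 mL = 0.6369427 mcg/mL
Volume = 14.835 mcg ÷ 0.6369427 mcg/mL = 23.29095 mL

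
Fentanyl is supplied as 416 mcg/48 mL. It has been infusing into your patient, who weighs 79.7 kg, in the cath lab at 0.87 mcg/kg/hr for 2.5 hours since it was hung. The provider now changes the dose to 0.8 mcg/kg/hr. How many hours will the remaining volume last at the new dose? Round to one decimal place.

3.8 hours

Initial rate:
Dose = 0.87 mcg/kg/hr × 79.7 kg = 69.339 mcg/hr
Concentration = 416 mcg ÷ 48 mL = 8.666667 mcg/mL
Rate = 69.339 mcg/hr ÷ 8.666667 mcg/mL = 8.000654 mL/hr
Volume infused so far = 8.000654 mL/hr × 2.5 hr = 20.00163 mL
Volume remaining = 48 − 20.00163 = 27.99837 mL
New rate:
Dose = 0.8 mcg/kg/hr × 79.7 kg = 63.76 mcg/hr
Rate = 63.76 mcg/hr ÷ 8.666667 mcg/mL = 7.356923 mL/hr
Time remaining = 27.99837 mL ÷ 7.356923 mL/hr = 3.805717 hr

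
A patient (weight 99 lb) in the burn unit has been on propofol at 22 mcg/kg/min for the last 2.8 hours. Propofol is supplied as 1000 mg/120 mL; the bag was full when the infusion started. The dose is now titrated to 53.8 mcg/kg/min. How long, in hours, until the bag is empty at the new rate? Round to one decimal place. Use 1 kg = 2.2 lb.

5.7 hours

Initial rate:
Weight = 99 lb ÷ 2.2 lb/kg = 45 kg
Dose = 22 mcg/kg/min × 45 kg = 990 mcg/min
990 mcg/min × 60 min/hr = 59400 mcg/hr
Concentration = 1000 mg ÷ 120 mL = 8.333333 mg/mL = 8333.333 mcg/mL
Rate = 59400 mcg/hr ÷ 8333.333 mcg/mL = 7.128 mL/hr
Volume infused so far = 7.128 mL/hr × 2.8 hr = 19.9584 mL
Volume remaining = 120 − 19.9584 = 100.0416 mL
New rate:
Dose = 53.8 mcg/kg/min × 45 kg = 2421 mcg/min
2421 mcg/min × 60 min/hr = 145260 mcg/hr
Rate = 145260 mcg/hr ÷ 8333.333 mcg/mL = 17.4312 mL/hr
Time remaining = 100.0416 mL ÷ 17.4312 mL/hr = 5.739226 hr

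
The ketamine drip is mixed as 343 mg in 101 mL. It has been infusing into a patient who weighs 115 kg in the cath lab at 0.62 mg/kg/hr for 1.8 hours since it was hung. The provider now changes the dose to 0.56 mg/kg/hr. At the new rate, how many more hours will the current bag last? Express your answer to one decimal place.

3.3 hours

Initial rate:
Dose = 0.62 mg/kg/hr × 115 kg = 71.3 mg/hr
Concentration = 343 mg ÷ 101 mL = 3.39604 mg/mL
Rate = 71.3 mg/hr ÷ 3.39604 mg/mL = 20.99504 mL/hr
Volume infused so far = 20.99504 mL/hr × 1.8 hr = 37.79108 mL
Volume remaining = 101 − 37.79108 = 63.20892 mL
New rate:
Dose = 0.56 mg/kg/hr × 115 kg = 64.4 mg/hr
Rate = 64.4 mg/hr ÷ 3.39604 mg/mL = 18.96327 mL/hr
Time remaining = 63.20892 mL ÷ 18.96327 mL/hr = 3.33323 hr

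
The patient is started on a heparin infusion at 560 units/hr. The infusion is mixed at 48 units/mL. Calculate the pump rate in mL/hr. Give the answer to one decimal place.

11.7 mL/hr

Rate = 560 units/hr ÷ 48 units/mL = 11.66667 mL/hr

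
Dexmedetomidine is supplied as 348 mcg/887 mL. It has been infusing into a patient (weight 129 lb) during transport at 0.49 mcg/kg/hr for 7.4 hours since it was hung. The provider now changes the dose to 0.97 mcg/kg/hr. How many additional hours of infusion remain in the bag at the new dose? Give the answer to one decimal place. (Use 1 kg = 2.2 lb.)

2.4 hours

Initial rate:
Weight = 129 lb ÷ 2.2 lb/kg = 58.63636 kg
Dose = 0.49 mcg/kg/hr × 58.63636 kg = 28.73182 mcg/hr
Concentration = 348 mcg ÷ 887 mL = 0.3923337 mcg/mL
Rate = 28.73182 mcg/hr ÷ 0.3923337 mcg/mL = 73.23311 mL/hr
Volume infused so far = 73.23311 mL/hr × 7.4 hr = 541.925 mL
Volume remaining = 887 − 541.925 = 345.075 mL
New rate:
Dose = 0.97 mcg/kg/hr × 58.63636 kg = 56.87727 mcg/hr
Rate = 56.87727 mcg/hr ÷ 0.3923337 mcg/mL = 144.9717 mL/hr
Time remaining = 345.075 mL ÷ 144.9717 mL/hr = 2.380292 hr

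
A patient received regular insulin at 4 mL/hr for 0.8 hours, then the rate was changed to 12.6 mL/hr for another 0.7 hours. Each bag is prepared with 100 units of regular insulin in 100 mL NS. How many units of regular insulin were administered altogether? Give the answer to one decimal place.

Concentration = 100 units ÷ 100 mL = 1 units/mL
Stage 1: 4 mL/hr × 0.8 hr = 3.2 mL → 3.2 mL × 1 units/mL = 3.2 units
Stage 2: 12.6 mL/hr × 0.7 hr = 8.82 mL → 8.82 mL × 1 units/mL = 8.82 units
Total = 3.2 + 8.82 = 12.02 units

12.0 units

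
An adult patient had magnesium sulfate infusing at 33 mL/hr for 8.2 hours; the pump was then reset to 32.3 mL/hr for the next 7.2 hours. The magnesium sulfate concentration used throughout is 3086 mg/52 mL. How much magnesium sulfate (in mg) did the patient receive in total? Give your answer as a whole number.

29861 mg

Concentration = 3086 mg ÷ 52 mL = 59.34615 mg/mL
Stage 1: 33 mL/hr × 8.2 hr = 270.6 mL → 270.6 mL × 59.34615 mg/mL = 16059.07 mg
Stage 2: 32.3 mL/hr × 7.2 hr = 232.56 mL → 232.56 mL × 59.34615 mg/mL = 13801.54 mg
Total = 16059.07 + 13801.54 = 29860.61 mg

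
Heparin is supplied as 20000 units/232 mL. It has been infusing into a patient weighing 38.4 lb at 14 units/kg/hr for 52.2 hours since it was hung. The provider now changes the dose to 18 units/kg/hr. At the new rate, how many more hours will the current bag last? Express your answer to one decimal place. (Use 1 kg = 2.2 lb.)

Initial rate:
Weight = 38.4 lb ÷ 2.2 lb/kg = 17.45455 kg
Dose = 14 units/kg/hr × 17.45455 kg = 244.3636 units/hr
Concentration = 20000 units ÷ 232 mL = 86.2069 units/mL
Rate = 244.3636 units/hr ÷ 86.2069 units/mL = 2.834618 mL/hr
Volume infused so far = 2.834618 mL/hr × 52.2 hr = 147.9671 mL
Volume remaining = 232 − 147.9671 = 84.03293 mL
New rate:
Dose = 18 units/kg/hr × 17.45455 kg = 314.1818 units/hr
Rate = 314.1818 units/hr ÷ 86.2069 units/mL = 3.644509 mL/hr
Time remaining = 84.03293 mL ÷ 3.644509 mL/hr = 23.05741 hr

23.1 hours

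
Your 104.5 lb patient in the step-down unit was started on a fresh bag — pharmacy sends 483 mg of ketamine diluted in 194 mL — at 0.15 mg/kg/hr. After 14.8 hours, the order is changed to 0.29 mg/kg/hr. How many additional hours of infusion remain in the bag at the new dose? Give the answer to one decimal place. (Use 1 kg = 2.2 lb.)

Initial rate:
Weight = 104.5 lb ÷ 2.2 lb/kg = 47.5 kg
Dose = 0.15 mg/kg/hr × 47.5 kg = 7.125 mg/hr
Concentration = 483 mg ÷ 194 mL = 2.489691 mg/mL
Rate = 7.125 mg/hr ÷ 2.489691 mg/mL = 2.861801 mL/hr
Volume infused so far = 2.861801 mL/hr × 14.8 hr = 42.35466 mL
Volume remaining = 194 − 42.35466 = 151.6453 mL
New rate:
Dose = 0.29 mg/kg/hr × 47.5 kg = 13.775 mg/hr
Rate = 13.775 mg/hr ÷ 2.489691 mg/mL = 5.532816 mL/hr
Time remaining = 151.6453 mL ÷ 5.532816 mL/hr = 27.40835 hr

27.4 hours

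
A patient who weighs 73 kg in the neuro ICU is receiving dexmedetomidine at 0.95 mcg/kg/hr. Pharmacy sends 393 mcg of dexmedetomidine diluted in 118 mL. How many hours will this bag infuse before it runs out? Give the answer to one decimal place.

Dose = 0.95 mcg/kg/hr × 73 kg = 69.35 mcg/hr
Concentration = 393 mcg ÷ 118 mL = 3.330508 mcg/mL
Rate = 69.35 mcg/hr ÷ 3.330508 mcg/mL = 20.82265 mL/hr
Duration = 118 mL ÷ 20.82265 mL/hr = 5.666907 hr

5.7 hours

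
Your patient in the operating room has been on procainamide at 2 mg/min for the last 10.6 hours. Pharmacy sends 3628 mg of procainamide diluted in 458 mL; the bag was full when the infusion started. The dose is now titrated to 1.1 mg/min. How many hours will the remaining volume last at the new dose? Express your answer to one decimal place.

35.7 hours

Initial rate:
2 mg/min × 60 min/hr = 120 mg/hr
Concentration = 3628 mg ÷ 458 mL = 7.921397 mg/mL
Rate = 120 mg/hr ÷ 7.921397 mg/mL = 15.14884 mL/hr
Volume infused so far = 15.14884 mL/hr × 10.6 hr = 160.5777 mL
Volume remaining = 458 − 160.5777 = 297.4223 mL
New rate:
1.1 mg/min × 60 min/hr = 66 mg/hr
Rate = 66 mg/hr ÷ 7.921397 mg/mL = 8.331863 mL/hr
Time remaining = 297.4223 mL ÷ 8.331863 mL/hr = 35.69697 hr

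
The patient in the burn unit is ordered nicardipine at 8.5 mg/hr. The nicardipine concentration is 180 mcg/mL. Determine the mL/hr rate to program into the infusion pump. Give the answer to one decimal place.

47.2 mL/hr

Concentration = 180 mcg/mL = 0.18 mg/mL
Rate = 8.5 mg/hr ÷ 0.18 mg/mL = 47.22222 mL/hr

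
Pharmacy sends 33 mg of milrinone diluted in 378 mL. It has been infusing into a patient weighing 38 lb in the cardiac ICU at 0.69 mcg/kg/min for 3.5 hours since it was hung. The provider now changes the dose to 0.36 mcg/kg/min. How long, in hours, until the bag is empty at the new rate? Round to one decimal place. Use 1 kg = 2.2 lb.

81.7 hours

Initial rate:
Weight = 38 lb ÷ 2.2 lb/kg = 17.27273 kg
Dose = 0.69 mcg/kg/min × 17.27273 kg = 11.91818 mcg/min
11.91818 mcg/min × 60 min/hr = 715.0909 mcg/hr
Concentration = 33 mg ÷ 378 mL = 0.08730159 mg/mL = 87.30159 mcg/mL
Rate = 715.0909 mcg/hr ÷ 87.30159 mcg/mL = 8.191041 mL/hr
Volume infused so far = 8.191041 mL/hr × 3.5 hr = 28.66864 mL
Volume remaining = 378 − 28.66864 = 349.3314 mL
New rate:
Dose = 0.36 mcg/kg/min × 17.27273 kg = 6.218182 mcg/min
6.218182 mcg/min × 60 min/hr = 373.0909 mcg/hr
Rate = 373.0909 mcg/hr ÷ 87.30159 mcg/mL = 4.273587 mL/hr
Time remaining = 349.3314 mL ÷ 4.273587 mL/hr = 81.74196 hr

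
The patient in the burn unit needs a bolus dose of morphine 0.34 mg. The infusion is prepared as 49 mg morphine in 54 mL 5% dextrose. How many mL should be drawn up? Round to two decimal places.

0.37 mL

Concentration = 49 mg ÷ 54 mL = 0.9074074 mg/mL
Volume = 0.34 mg ÷ 0.9074074 mg/mL = 0.3746939 mL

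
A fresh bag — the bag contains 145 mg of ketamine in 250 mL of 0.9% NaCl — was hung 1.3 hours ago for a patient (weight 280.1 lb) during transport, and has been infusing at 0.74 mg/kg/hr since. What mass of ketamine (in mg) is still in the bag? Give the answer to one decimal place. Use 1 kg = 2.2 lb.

Weight = 280.1 lb ÷ 2.2 lb/kg = 127.3182 kg
Dose = 0.74 mg/kg/hr × 127.3182 kg = 94.21545 mg/hr
Concentration = 145 mg ÷ 250 mL = 0.58 mg/mL
Rate = 94.21545 mg/hr ÷ 0.58 mg/mL = 162.4404 mL/hr
Volume infused = 162.4404 mL/hr × 1.3 hr = 211.1726 mL
Volume remaining = 250 − 211.1726 = 38.82743 mL
Drug remaining = 38.82743 mL × 0.58 mg/mL = 22.51991 mg

22.5 mg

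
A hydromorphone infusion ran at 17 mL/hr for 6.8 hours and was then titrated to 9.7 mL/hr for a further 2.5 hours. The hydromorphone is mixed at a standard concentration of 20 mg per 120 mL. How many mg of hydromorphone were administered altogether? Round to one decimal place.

Concentration = 20 mg ÷ 120 mL = 0.1666667 mg/mL
Stage 1: 17 mL/hr × 6.8 hr = 115.6 mL → 115.6 mL × 0.1666667 mg/mL = 19.26667 mg
Stage 2: 9.7 mL/hr × 2.5 hr = 24.25 mL → 24.25 mL × 0.1666667 mg/mL = 4.041667 mg
Total = 19.26667 + 4.041667 = 23.30833 mg

23.3 mg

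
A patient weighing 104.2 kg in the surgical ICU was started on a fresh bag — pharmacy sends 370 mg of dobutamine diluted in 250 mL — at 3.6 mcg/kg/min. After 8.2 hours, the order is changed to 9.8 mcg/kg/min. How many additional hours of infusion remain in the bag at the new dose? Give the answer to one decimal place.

Initial rate:
Dose = 3.6 mcg/kg/min × 104.2 kg = 375.12 mcg/min
375.12 mcg/min × 60 min/hr = 22507.2 mcg/hr
Concentration = 370 mg ÷ 250 mL = 1.48 mg/mL = 1480 mcg/mL
Rate = 22507.2 mcg/hr ÷ 1480 mcg/mL = 15.20757 mL/hr
Volume infused so far = 15.20757 mL/hr × 8.2 hr = 124.7021 mL
Volume remaining = 250 − 124.7021 = 125.2979 mL
New rate:
Dose = 9.8 mcg/kg/min × 104.2 kg = 1021.16 mcg/min
1021.16 mcg/min × 60 min/hr = 61269.6 mcg/hr
Rate = 61269.6 mcg/hr ÷ 1480 mcg/mL = 41.39838 mL/hr
Time remaining = 125.2979 mL ÷ 41.39838 mL/hr = 3.026639 hr

3.0 hours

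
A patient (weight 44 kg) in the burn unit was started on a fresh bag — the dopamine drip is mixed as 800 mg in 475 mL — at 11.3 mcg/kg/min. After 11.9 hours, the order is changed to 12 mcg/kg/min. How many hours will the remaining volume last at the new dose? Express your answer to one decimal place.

Initial rate:
Dose = 11.3 mcg/kg/min × 44 kg = 497.2 mcg/min
497.2 mcg/min × 60 min/hr = 29832 mcg/hr
Concentration = 800 mg ÷ 475 mL = 1.684211 mg/mL = 1684.211 mcg/mL
Rate = 29832 mcg/hr ÷ 1684.211 mcg/mL = 17.71275 mL/hr
Volume infused so far = 17.71275 mL/hr × 11.9 hr = 210.7817 mL
Volume remaining = 475 − 210.7817 = 264.2183 mL
New rate:
Dose = 12 mcg/kg/min × 44 kg = 528 mcg/min
528 mcg/min × 60 min/hr = 31680 mcg/hr
Rate = 31680 mcg/hr ÷ 1684.211 mcg/mL = 18.81 mL/hr
Time remaining = 264.2183 mL ÷ 18.81 mL/hr = 14.04669 hr

14.0 hours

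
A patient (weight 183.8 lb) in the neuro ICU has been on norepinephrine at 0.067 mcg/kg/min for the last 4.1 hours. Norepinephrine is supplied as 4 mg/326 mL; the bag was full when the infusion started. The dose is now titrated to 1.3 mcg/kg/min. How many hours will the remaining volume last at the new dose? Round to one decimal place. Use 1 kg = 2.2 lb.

0.4 hours

Initial rate:
Weight = 183.8 lb ÷ 2.2 lb/kg = 83.54545 kg
Dose = 0.067 mcg/kg/min × 83.54545 kg = 5.597545 mcg/min
5.597545 mcg/min × 60 min/hr = 335.8527 mcg/hr
Concentration = 4 mg ÷ 326 mL = 0.01226994 mg/mL = 12.26994 mcg/mL
Rate = 335.8527 mcg/hr ÷ 12.26994 mcg/mL = 27.372 mL/hr
Volume infused so far = 27.372 mL/hr × 4.1 hr = 112.2252 mL
Volume remaining = 326 − 112.2252 = 213.7748 mL
New rate:
Dose = 1.3 mcg/kg/min × 83.54545 kg = 108.6091 mcg/min
108.6091 mcg/min × 60 min/hr = 6516.545 mcg/hr
Rate = 6516.545 mcg/hr ÷ 12.26994 mcg/mL = 531.0985 mL/hr
Time remaining = 213.7748 mL ÷ 531.0985 mL/hr = 0.4025145 hr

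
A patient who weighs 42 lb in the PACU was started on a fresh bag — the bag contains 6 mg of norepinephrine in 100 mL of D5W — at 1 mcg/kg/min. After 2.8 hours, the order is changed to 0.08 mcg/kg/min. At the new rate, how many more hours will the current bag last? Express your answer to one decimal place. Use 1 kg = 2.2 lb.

30.5 hours

Initial rate:
Weight = 42 lb ÷ 2.2 lb/kg = 19.09091 kg
Dose = 1 mcg/kg/min × 19.09091 kg = 19.09091 mcg/min
19.09091 mcg/min × 60 min/hr = 1145.455 mcg/hr
Concentration = 6 mg ÷ 100 mL = 0.06 mg/mL = 60 mcg/mL
Rate = 1145.455 mcg/hr ÷ 60 mcg/mL = 19.09091 mL/hr
Volume infused so far = 19.09091 mL/hr × 2.8 hr = 53.45455 mL
Volume remaining = 100 − 53.45455 = 46.54545 mL
New rate:
Dose = 0.08 mcg/kg/min × 19.09091 kg = 1.527273 mcg/min
1.527273 mcg/min × 60 min/hr = 91.63636 mcg/hr
Rate = 91.63636 mcg/hr ÷ 60 mcg/mL = 1.527273 mL/hr
Time remaining = 46.54545 mL ÷ 1.527273 mL/hr = 30.47619 hr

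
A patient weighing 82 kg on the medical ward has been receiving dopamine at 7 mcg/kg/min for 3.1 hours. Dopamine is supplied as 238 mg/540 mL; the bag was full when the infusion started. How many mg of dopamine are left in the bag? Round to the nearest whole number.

131 mg

Dose = 7 mcg/kg/min × 82 kg = 574 mcg/min
574 mcg/min × 60 min/hr = 34440 mcg/hr
Concentration = 238 mg ÷ 540 mL = 0.4407407 mg/mL = 440.7407 mcg/mL
Rate = 34440 mcg/hr ÷ 440.7407 mcg/mL = 78.14118 mL/hr
Volume infused = 78.14118 mL/hr × 3.1 hr = 242.2376 mL
Volume remaining = 540 − 242.2376 = 297.7624 mL
Drug remaining = 297.7624 mL × 440.7407 mcg/mL = 131236 mcg = 131.236 mg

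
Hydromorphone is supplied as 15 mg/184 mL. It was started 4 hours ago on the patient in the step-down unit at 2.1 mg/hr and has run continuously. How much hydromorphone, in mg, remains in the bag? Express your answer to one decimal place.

6.6 mg

Concentration = 15 mg ÷ 184 mL = 0.08152174 mg/mL
Rate = 2.1 mg/hr ÷ 0.08152174 mg/mL = 25.76 mL/hr
Volume infused = 25.76 mL/hr × 4 hr = 103.04 mL
Volume remaining = 184 − 103.04 = 80.96 mL
Drug remaining = 80.96 mL × 0.08152174 mg/mL = 6.6 mg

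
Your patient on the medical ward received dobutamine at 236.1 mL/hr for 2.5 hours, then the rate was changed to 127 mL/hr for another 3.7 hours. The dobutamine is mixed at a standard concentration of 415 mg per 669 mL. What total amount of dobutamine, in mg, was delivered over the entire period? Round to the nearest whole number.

Concentration = 415 mg ÷ 669 mL = 0.6203288 mg/mL
Stage 1: 236.1 mL/hr × 2.5 hr = 590.25 mL → 590.25 mL × 0.6203288 mg/mL = 366.1491 mg
Stage 2: 127 mL/hr × 3.7 hr = 469.9 mL → 469.9 mL × 0.6203288 mg/mL = 291.4925 mg
Total = 366.1491 + 291.4925 = 657.6416 mg

658 mg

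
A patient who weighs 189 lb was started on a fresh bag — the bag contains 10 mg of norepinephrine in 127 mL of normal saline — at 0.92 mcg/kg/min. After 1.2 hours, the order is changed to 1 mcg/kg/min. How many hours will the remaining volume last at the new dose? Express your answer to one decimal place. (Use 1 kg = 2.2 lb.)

0.8 hours

Initial rate:
Weight = 189 lb ÷ 2.2 lb/kg = 85.90909 kg
Dose = 0.92 mcg/kg/min × 85.90909 kg = 79.03636 mcg/min
79.03636 mcg/min × 60 min/hr = 4742.182 mcg/hr
Concentration = 10 mg ÷ 127 mL = 0.07874016 mg/mL = 78.74016 mcg/mL
Rate = 4742.182 mcg/hr ÷ 78.74016 mcg/mL = 60.22571 mL/hr
Volume infused so far = 60.22571 mL/hr × 1.2 hr = 72.27085 mL
Volume remaining = 127 − 72.27085 = 54.72915 mL
New rate:
Dose = 1 mcg/kg/min × 85.90909 kg = 85.90909 mcg/min
85.90909 mcg/min × 60 min/hr = 5154.545 mcg/hr
Rate = 5154.545 mcg/hr ÷ 78.74016 mcg/mL = 65.46273 mL/hr
Time remaining = 54.72915 mL ÷ 65.46273 mL/hr = 0.8360353 hr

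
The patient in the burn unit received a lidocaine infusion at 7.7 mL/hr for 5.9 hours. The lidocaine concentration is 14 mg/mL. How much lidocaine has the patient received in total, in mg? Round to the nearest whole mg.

Drug rate = 7.7 mL/hr × 14 mg/mL = 107.8 mg/hr
Total = 107.8 mg/hr × 5.9 hr = 636.02 mg

636 mg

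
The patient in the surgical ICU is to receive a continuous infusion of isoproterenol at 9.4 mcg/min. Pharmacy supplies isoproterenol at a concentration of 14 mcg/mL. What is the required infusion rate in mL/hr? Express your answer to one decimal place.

40.3 mL/hr

9.4 mcg/min × 60 min/hr = 564 mcg/hr
Rate = 564 mcg/hr ÷ 14 mcg/mL = 40.28571 mL/hr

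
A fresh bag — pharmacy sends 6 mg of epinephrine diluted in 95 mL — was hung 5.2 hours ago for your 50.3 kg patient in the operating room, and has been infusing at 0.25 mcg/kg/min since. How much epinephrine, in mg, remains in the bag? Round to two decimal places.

2.08 mg

Dose = 0.25 mcg/kg/min × 50.3 kg = 12.575 mcg/min
12.575 mcg/min × 60 min/hr = 754.5 mcg/hr
Concentration = 6 mg ÷ 95 mL = 0.06315789 mg/mL = 63.15789 mcg/mL
Rate = 754.5 mcg/hr ÷ 63.15789 mcg/mL = 11.94625 mL/hr
Volume infused = 11.94625 mL/hr × 5.2 hr = 62.1205 mL
Volume remaining = 95 − 62.1205 = 32.8795 mL
Drug remaining = 32.8795 mL × 63.15789 mcg/mL = 2076.6 mcg = 2.0766 mg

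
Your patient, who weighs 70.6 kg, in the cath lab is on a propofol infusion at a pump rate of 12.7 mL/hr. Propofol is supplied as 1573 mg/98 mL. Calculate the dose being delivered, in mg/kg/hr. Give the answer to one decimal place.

2.9 mg/kg/hr

Concentration = 1573 mg ÷ 98 mL = 16.05102 mg/mL
Drug rate = 12.7 mL/hr × 16.05102 mg/mL = 203.848 mg/hr
203.848 mg/hr ÷ 70.6 kg = 2.887365 mg/kg/hr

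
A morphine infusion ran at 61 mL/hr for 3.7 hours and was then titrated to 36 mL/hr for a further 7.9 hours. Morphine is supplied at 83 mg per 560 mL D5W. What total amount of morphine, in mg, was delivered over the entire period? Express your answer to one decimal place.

Concentration = 83 mg ÷ 560 mL = 0.1482143 mg/mL
Stage 1: 61 mL/hr × 3.7 hr = 225.7 mL → 225.7 mL × 0.1482143 mg/mL = 33.45196 mg
Stage 2: 36 mL/hr × 7.9 hr = 284.4 mL → 284.4 mL × 0.1482143 mg/mL = 42.15214 mg
Total = 33.45196 + 42.15214 = 75.60411 mg

75.6 mg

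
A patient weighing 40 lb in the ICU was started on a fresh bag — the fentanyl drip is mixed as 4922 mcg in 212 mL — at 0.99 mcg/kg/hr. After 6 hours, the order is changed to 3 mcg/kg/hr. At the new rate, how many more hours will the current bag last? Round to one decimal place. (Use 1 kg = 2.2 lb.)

88.3 hours

Initial rate:
Weight = 40 lb ÷ 2.2 lb/kg = 18.18182 kg
Dose = 0.99 mcg/kg/hr × 18.18182 kg = 18 mcg/hr
Concentration = 4922 mcg ÷ 212 mL = 23.21698 mcg/mL
Rate = 18 mcg/hr ÷ 23.21698 mcg/mL = 0.7752946 mL/hr
Volume infused so far = 0.7752946 mL/hr × 6 hr = 4.651768 mL
Volume remaining = 212 − 4.651768 = 207.3482 mL
New rate:
Dose = 3 mcg/kg/hr × 18.18182 kg = 54.54545 mcg/hr
Rate = 54.54545 mcg/hr ÷ 23.21698 mcg/mL = 2.349378 mL/hr
Time remaining = 207.3482 mL ÷ 2.349378 mL/hr = 88.25667 hr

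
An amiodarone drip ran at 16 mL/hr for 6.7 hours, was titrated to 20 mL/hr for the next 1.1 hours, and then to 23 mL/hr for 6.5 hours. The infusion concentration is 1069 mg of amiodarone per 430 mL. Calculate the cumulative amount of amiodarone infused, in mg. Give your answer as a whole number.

693 mg

Concentration = 1069 mg ÷ 430 mL = 2.486047 mg/mL
Stage 1: 16 mL/hr × 6.7 hr = 107.2 mL → 107.2 mL × 2.486047 mg/mL = 266.5042 mg
Stage 2: 20 mL/hr × 1.1 hr = 22 mL → 22 mL × 2.486047 mg/mL = 54.69302 mg
Stage 3: 23 mL/hr × 6.5 hr = 149.5 mL → 149.5 mL × 2.486047 mg/mL = 371.664 mg
Total = 266.5042 + 54.69302 + 371.664 = 692.8612 mg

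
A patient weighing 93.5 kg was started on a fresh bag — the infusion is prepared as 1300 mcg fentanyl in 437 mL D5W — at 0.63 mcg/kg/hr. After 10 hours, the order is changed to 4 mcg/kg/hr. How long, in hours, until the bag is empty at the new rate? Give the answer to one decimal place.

1.9 hours

Initial rate:
Dose = 0.63 mcg/kg/hr × 93.5 kg = 58.905 mcg/hr
Concentration = 1300 mcg ÷ 437 mL = 2.974828 mcg/mL
Rate = 58.905 mcg/hr ÷ 2.974828 mcg/mL = 19.80114 mL/hr
Volume infused so far = 19.80114 mL/hr × 10 hr = 198.0114 mL
Volume remaining = 437 − 198.0114 = 238.9886 mL
New rate:
Dose = 4 mcg/kg/hr × 93.5 kg = 374 mcg/hr
Rate = 374 mcg/hr ÷ 2.974828 mcg/mL = 125.7215 mL/hr
Time remaining = 238.9886 mL ÷ 125.7215 mL/hr = 1.900936 hr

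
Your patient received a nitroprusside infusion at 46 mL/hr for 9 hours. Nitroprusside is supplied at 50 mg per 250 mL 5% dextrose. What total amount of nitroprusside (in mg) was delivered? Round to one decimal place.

82.8 mg

Concentration = 50 mg ÷ 250 mL = 0.2 mg/mL = 200 mcg/mL
Drug rate = 46 mL/hr × 200 mcg/mL = 9200 mcg/hr
Total = 9200 mcg/hr × 9 hr = 82800 mcg = 82.8 mg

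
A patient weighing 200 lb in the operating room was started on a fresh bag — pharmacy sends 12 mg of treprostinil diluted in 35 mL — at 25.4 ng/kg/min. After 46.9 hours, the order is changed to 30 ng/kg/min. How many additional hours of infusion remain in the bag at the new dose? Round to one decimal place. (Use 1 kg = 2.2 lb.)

Initial rate:
Weight = 200 lb ÷ 2.2 lb/kg = 90.90909 kg
Dose = 25.4 ng/kg/min × 90.90909 kg = 2309.091 ng/min
2309.091 ng/min × 60 min/hr = 138545.5 ng/hr
Concentration = 12 mg ÷ 35 mL = 0.3428571 mg/mL = 342857.1 ng/mL
Rate = 138545.5 ng/hr ÷ 342857.1 ng/mL = 0.4040909 mL/hr
Volume infused so far = 0.4040909 mL/hr × 46.9 hr = 18.95186 mL
Volume remaining = 35 − 18.95186 = 16.04814 mL
New rate:
Dose = 30 ng/kg/min × 90.90909 kg = 2727.273 ng/min
2727.273 ng/min × 60 min/hr = 163636.4 ng/hr
Rate = 163636.4 ng/hr ÷ 342857.1 ng/mL = 0.4772727 mL/hr
Time remaining = 16.04814 mL ÷ 0.4772727 mL/hr = 33.62467 hr

33.6 hours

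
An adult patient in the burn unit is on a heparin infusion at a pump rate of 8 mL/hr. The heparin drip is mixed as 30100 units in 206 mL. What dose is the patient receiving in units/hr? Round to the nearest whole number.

1169 units/hr

Concentration = 30100 units ÷ 206 mL = 146.1165 units/mL
Drug rate = 8 mL/hr × 146.1165 units/mL = 1168.932 units/hr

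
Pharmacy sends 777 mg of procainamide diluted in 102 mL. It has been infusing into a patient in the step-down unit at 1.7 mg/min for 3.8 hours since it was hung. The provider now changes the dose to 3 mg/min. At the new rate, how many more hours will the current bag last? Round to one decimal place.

2.2 hours

Initial rate:
1.7 mg/min × 60 min/hr = 102 mg/hr
Concentration = 777 mg ÷ 102 mL = 7.617647 mg/mL
Rate = 102 mg/hr ÷ 7.617647 mg/mL = 13.38996 mL/hr
Volume infused so far = 13.38996 mL/hr × 3.8 hr = 50.88185 mL
Volume remaining = 102 − 50.88185 = 51.11815 mL
New rate:
3 mg/min × 60 min/hr = 180 mg/hr
Rate = 180 mg/hr ÷ 7.617647 mg/mL = 23.62934 mL/hr
Time remaining = 51.11815 mL ÷ 23.62934 mL/hr = 2.163333 hr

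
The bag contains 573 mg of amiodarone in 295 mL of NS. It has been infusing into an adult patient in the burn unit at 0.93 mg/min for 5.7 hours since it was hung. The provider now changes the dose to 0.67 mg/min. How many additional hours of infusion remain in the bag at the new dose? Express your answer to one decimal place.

6.3 hours

Initial rate:
0.93 mg/min × 60 min/hr = 55.8 mg/hr
Concentration = 573 mg ÷ 295 mL = 1.942373 mg/mL
Rate = 55.8 mg/hr ÷ 1.942373 mg/mL = 28.72775 mL/hr
Volume infused so far = 28.72775 mL/hr × 5.7 hr = 163.7482 mL
Volume remaining = 295 − 163.7482 = 131.2518 mL
New rate:
0.67 mg/min × 60 min/hr = 40.2 mg/hr
Rate = 40.2 mg/hr ÷ 1.942373 mg/mL = 20.69634 mL/hr
Time remaining = 131.2518 mL ÷ 20.69634 mL/hr = 6.341791 hr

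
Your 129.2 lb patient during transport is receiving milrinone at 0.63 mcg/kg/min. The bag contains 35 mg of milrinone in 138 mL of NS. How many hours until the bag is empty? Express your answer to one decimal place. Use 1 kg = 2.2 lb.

Weight = 129.2 lb ÷ 2.2 lb/kg = 58.72727 kg
Dose = 0.63 mcg/kg/min × 58.72727 kg = 36.99818 mcg/min
36.99818 mcg/min × 60 min/hr = 2219.891 mcg/hr
Concentration = 35 mg ÷ 138 mL = 0.2536232 mg/mL = 253.6232 mcg/mL
Rate = 2219.891 mcg/hr ÷ 253.6232 mcg/mL = 8.752713 mL/hr
Duration = 138 mL ÷ 8.752713 mL/hr = 15.76654 hr

15.8 hours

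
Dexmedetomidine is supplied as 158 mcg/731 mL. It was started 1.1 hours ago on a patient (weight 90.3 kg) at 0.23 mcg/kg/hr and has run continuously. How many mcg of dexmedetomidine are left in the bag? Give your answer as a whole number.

Dose = 0.23 mcg/kg/hr × 90.3 kg = 20.769 mcg/hr
Concentration = 158 mcg ÷ 731 mL = 0.2161423 mcg/mL
Rate = 20.769 mcg/hr ÷ 0.2161423 mcg/mL = 96.08949 mL/hr
Volume infused = 96.08949 mL/hr × 1.1 hr = 105.6984 mL
Volume remaining = 731 − 105.6984 = 625.3016 mL
Drug remaining = 625.3016 mL × 0.2161423 mcg/mL = 135.1541 mcg

135 mcg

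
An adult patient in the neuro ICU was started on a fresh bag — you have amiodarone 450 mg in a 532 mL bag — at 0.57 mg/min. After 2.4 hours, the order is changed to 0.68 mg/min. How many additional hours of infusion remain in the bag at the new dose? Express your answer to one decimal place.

9.0 hours

Initial rate:
0.57 mg/min × 60 min/hr = 34.2 mg/hr
Concentration = 450 mg ÷ 532 mL = 0.8458647 mg/mL
Rate = 34.2 mg/hr ÷ 0.8458647 mg/mL = 40.432 mL/hr
Volume infused so far = 40.432 mL/hr × 2.4 hr = 97.0368 mL
Volume remaining = 532 − 97.0368 = 434.9632 mL
New rate:
0.68 mg/min × 60 min/hr = 40.8 mg/hr
Rate = 40.8 mg/hr ÷ 0.8458647 mg/mL = 48.23467 mL/hr
Time remaining = 434.9632 mL ÷ 48.23467 mL/hr = 9.017647 hr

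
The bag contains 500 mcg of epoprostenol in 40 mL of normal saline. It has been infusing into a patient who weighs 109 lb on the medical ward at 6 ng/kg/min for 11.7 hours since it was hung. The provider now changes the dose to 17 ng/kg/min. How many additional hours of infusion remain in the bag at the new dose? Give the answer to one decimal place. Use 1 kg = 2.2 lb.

Initial rate:
Weight = 109 lb ÷ 2.2 lb/kg = 49.54545 kg
Dose = 6 ng/kg/min × 49.54545 kg = 297.2727 ng/min
297.2727 ng/min × 60 min/hr = 17836.36 ng/hr
Concentration = 500 mcg ÷ 40 mL = 12.5 mcg/mL = 12500 ng/mL
Rate = 17836.36 ng/hr ÷ 12500 ng/mL = 1.426909 mL/hr
Volume infused so far = 1.426909 mL/hr × 11.7 hr = 16.69484 mL
Volume remaining = 40 − 16.69484 = 23.30516 mL
New rate:
Dose = 17 ng/kg/min × 49.54545 kg = 842.2727 ng/min
842.2727 ng/min × 60 min/hr = 50536.36 ng/hr
Rate = 50536.36 ng/hr ÷ 12500 ng/mL = 4.042909 mL/hr
Time remaining = 23.30516 mL ÷ 4.042909 mL/hr = 5.764454 hr

5.8 hours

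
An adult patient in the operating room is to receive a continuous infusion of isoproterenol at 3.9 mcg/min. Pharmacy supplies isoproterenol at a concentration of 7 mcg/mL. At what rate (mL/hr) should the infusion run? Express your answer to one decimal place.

33.4 mL/hr

3.9 mcg/min × 60 min/hr = 234 mcg/hr
Rate = 234 mcg/hr ÷ 7 mcg/mL = 33.42857 mL/hr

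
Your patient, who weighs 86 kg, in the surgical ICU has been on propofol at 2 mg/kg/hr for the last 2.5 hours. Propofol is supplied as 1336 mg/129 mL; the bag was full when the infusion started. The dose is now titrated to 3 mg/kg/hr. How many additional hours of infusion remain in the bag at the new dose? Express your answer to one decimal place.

3.5 hours

Initial rate:
Dose = 2 mg/kg/hr × 86 kg = 172 mg/hr
Concentration = 1336 mg ÷ 129 mL = 10.35659 mg/mL
Rate = 172 mg/hr ÷ 10.35659 mg/mL = 16.60778 mL/hr
Volume infused so far = 16.60778 mL/hr × 2.5 hr = 41.51946 mL
Volume remaining = 129 − 41.51946 = 87.48054 mL
New rate:
Dose = 3 mg/kg/hr × 86 kg = 258 mg/hr
Rate = 258 mg/hr ÷ 10.35659 mg/mL = 24.91168 mL/hr
Time remaining = 87.48054 mL ÷ 24.91168 mL/hr = 3.511628 hr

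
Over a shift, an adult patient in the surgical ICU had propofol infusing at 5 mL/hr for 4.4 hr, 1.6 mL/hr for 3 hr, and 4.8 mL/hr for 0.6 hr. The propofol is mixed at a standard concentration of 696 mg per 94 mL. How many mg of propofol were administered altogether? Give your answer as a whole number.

Concentration = 696 mg ÷ 94 mL = 7.404255 mg/mL
Stage 1: 5 mL/hr × 4.4 hr = 22 mL → 22 mL × 7.404255 mg/mL = 162.8936 mg
Stage 2: 1.6 mL/hr × 3 hr = 4.8 mL → 4.8 mL × 7.404255 mg/mL = 35.54043 mg
Stage 3: 4.8 mL/hr × 0.6 hr = 2.88 mL → 2.88 mL × 7.404255 mg/mL = 21.32426 mg
Total = 162.8936 + 35.54043 + 21.32426 = 219.7583 mg

220 mg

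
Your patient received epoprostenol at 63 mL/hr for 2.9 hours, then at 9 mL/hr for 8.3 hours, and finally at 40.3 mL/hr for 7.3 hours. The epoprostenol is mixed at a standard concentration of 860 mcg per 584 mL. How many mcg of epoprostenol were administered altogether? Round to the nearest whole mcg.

812 mcg

Concentration = 860 mcg ÷ 584 mL = 1.472603 mcg/mL
Stage 1: 63 mL/hr × 2.9 hr = 182.7 mL → 182.7 mL × 1.472603 mcg/mL = 269.0445 mcg
Stage 2: 9 mL/hr × 8.3 hr = 74.7 mL → 74.7 mL × 1.472603 mcg/mL = 110.0034 mcg
Stage 3: 40.3 mL/hr × 7.3 hr = 294.19 mL → 294.19 mL × 1.472603 mcg/mL = 433.225 mcg
Total = 269.0445 + 110.0034 + 433.225 = 812.2729 mcg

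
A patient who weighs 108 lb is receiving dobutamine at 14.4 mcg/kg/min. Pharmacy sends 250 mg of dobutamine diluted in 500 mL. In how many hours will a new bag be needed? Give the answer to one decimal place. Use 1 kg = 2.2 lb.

Weight = 108 lb ÷ 2.2 lb/kg = 49.09091 kg
Dose = 14.4 mcg/kg/min × 49.09091 kg = 706.9091 mcg/min
706.9091 mcg/min × 60 min/hr = 42414.55 mcg/hr
Concentration = 250 mg ÷ 500 mL = 0.5 mg/mL = 500 mcg/mL
Rate = 42414.55 mcg/hr ÷ 500 mcg/mL = 84.82909 mL/hr
Duration = 500 mL ÷ 84.82909 mL/hr = 5.894204 hr

5.9 hours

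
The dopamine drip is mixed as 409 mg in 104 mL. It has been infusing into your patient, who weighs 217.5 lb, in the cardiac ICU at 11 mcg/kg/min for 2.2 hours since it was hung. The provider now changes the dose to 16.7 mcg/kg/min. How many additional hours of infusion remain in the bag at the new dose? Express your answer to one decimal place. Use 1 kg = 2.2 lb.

2.7 hours

Initial rate:
Weight = 217.5 lb ÷ 2.2 lb/kg = 98.86364 kg
Dose = 11 mcg/kg/min × 98.86364 kg = 1087.5 mcg/min
1087.5 mcg/min × 60 min/hr = 65250 mcg/hr
Concentration = 409 mg ÷ 104 mL = 3.932692 mg/mL = 3932.692 mcg/mL
Rate = 65250 mcg/hr ÷ 3932.692 mcg/mL = 16.59169 mL/hr
Volume infused so far = 16.59169 mL/hr × 2.2 hr = 36.50171 mL
Volume remaining = 104 − 36.50171 = 67.49829 mL
New rate:
Dose = 16.7 mcg/kg/min × 98.86364 kg = 1651.023 mcg/min
1651.023 mcg/min × 60 min/hr = 99061.36 mcg/hr
Rate = 99061.36 mcg/hr ÷ 3932.692 mcg/mL = 25.1892 mL/hr
Time remaining = 67.49829 mL ÷ 25.1892 mL/hr = 2.679652 hr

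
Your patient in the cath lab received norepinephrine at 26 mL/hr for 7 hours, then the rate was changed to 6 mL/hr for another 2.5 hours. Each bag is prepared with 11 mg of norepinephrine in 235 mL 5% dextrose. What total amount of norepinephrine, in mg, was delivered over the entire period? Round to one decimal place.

Concentration = 11 mg ÷ 235 mL = 0.04680851 mg/mL
Stage 1: 26 mL/hr × 7 hr = 182 mL → 182 mL × 0.04680851 mg/mL = 8.519149 mg
Stage 2: 6 mL/hr × 2.5 hr = 15 mL → 15 mL × 0.04680851 mg/mL = 0.7021277 mg
Total = 8.519149 + 0.7021277 = 9.221277 mg

9.2 mg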